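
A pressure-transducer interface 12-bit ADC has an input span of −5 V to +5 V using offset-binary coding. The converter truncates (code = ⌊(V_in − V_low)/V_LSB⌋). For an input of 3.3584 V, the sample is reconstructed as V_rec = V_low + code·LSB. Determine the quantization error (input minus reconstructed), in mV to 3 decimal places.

1.466 mV

Step size: 10 V ÷ 2^12 = 2.441 mV.
(V_in − V_low)/LSB = (3.3584 − (−5))/0.00244141 = 3423.6006 → code 3423 (floor).
V_rec = (−5) + 3423·0.00244141 = 3.3569336 V.
Difference: 0.00146641 V → 1.466 mV.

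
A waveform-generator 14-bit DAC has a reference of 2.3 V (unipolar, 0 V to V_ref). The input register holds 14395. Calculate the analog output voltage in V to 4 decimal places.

2.0208 V

LSB = 2.3 V / 2^14 = 140.38 µV.
V_out = 0 + 14395 × 0.000140381 V = 2.02078 V.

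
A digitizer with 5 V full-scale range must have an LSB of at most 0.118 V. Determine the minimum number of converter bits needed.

6 bits

Number of steps required ≥ 5 V / 0.118 V = 42.37.
Need 2^N ≥ 42.37; 2^5 = 32, 2^6 = 64.
Minimum N = 6.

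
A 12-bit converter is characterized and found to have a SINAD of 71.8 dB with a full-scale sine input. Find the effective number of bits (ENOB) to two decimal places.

11.63 bits

ENOB = (SINAD − 1.76) / 6.02 = (71.8 − 1.76)/6.02 = 11.635.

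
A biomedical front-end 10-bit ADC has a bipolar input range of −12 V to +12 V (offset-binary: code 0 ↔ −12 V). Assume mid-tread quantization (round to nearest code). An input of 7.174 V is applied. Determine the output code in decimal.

With 1024 levels over 24 V, one step is 23.438 mV.
Input sits at 818.091 steps above V_low.
round(818.091) = 818.

code 818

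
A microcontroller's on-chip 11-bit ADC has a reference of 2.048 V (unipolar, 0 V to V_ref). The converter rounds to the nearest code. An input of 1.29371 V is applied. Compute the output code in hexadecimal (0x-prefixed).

With 2048 levels over 2.048 V, one step is 1.000 mV.
(1.29371 − 0) / 0.001 = 1293.710 LSBs.
Round → code 1294.
In hexadecimal (0x-prefixed): 0x50E.

code 0x50E (decimal 1294)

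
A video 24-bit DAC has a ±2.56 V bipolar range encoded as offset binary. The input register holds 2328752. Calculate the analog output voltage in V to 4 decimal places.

LSB = 5.12 V / 2^24 = 0.31 µV.
V_out = (−2.56) + 2328752 × 3.05176e-07 V = -1.84932 V.

-1.8493 V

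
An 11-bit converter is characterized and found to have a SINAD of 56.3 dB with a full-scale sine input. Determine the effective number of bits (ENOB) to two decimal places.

9.06 bits

ENOB = (SINAD − 1.76) / 6.02 = (56.3 − 1.76)/6.02 = 9.060.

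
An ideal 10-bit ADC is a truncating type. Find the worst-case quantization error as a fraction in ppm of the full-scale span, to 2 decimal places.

Truncating → worst-case error = 1 LSB = V_FS/2^10, so 1e+06/1024 = 976.562 ppm of full scale.

976.56 ppm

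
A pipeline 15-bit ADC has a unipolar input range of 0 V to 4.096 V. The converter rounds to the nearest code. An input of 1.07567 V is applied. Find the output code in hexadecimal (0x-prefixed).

code 0x219D (decimal 8605)

LSB = 4.096 V / 32768 = 125.00 µV.
Input sits at 8605.360 steps above V_low.
Round → code 8605.
In hexadecimal (0x-prefixed): 0x219D.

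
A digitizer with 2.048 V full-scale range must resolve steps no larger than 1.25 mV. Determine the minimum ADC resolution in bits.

11 bits

Number of steps required ≥ 2.048 V / 1.25 mV = 1638.40.
Need 2^N ≥ 1638.40; 2^10 = 1024, 2^11 = 2048.
Minimum N = 11.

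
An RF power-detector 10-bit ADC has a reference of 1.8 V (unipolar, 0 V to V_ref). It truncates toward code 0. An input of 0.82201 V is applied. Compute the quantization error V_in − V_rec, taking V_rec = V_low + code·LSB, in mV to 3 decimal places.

LSB = 1.8/2^10 = 1.758 mV.
(V_in − V_low)/LSB = (0.82201 − 0)/0.00175781 = 467.6324 → code 467 (floor).
Reconstructed: 0.82089844 V.
V_in − V_rec = 0.00111156 V = 1.112 mV.

1.112 mV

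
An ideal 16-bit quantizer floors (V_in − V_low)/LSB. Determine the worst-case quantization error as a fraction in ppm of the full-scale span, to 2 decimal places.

15.26 ppm

Truncating → worst-case error = 1 LSB = V_FS/2^16, so 1e+06/65536 = 15.2588 ppm of full scale.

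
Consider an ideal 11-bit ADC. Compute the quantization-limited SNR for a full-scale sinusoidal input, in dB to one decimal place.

68.0 dB

SNR ≈ 6.02·N + 1.76 dB = 6.02·11 + 1.76 = 67.98 dB.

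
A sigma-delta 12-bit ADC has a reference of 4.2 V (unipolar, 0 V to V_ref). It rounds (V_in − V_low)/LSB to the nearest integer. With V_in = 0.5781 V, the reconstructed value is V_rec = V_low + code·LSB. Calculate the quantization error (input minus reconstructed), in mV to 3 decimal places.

-0.220 mV

Step size: 4.2 V ÷ 2^12 = 1.025 mV.
(V_in − V_low)/LSB = (0.5781 − 0)/0.00102539 = 563.7851 → code 564 (round).
Code 564 maps back to 0 + 564×0.00102539 V = 0.57832031 V.
V_in − V_rec = -0.000220312 V = -0.220 mV.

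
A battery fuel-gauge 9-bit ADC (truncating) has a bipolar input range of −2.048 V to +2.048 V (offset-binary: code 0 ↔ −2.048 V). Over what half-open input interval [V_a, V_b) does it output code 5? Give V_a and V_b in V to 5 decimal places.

[-2.00800 V, -2.00000 V)

LSB = 4.096/2^9 = 8.000 mV.
V_a = V_low + 5·LSB = -2.008 V; V_b = V_low + 6·LSB = -2 V.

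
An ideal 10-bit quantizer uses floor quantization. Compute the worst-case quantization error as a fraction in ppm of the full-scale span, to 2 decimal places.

976.56 ppm

Truncating → worst-case error = 1 LSB = V_FS/2^10, so 1e+06/1024 = 976.562 ppm of full scale.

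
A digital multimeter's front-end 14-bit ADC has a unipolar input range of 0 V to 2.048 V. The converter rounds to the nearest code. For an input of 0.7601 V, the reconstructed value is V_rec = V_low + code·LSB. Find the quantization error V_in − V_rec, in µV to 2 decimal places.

LSB = 2.048/2^14 = 125.00 µV.
(0.7601 − 0)/0.000125 = 6080.8000; round gives code 6081.
Reconstructed: 0.760125 V.
Difference: -2.5e-05 V → -25.00 µV.

-25.00 µV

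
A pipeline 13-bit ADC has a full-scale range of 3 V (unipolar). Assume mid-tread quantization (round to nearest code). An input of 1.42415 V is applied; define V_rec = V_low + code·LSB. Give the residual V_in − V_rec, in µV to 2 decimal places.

-44.34 µV

LSB = 3/2^13 = 366.21 µV.
(1.42415 − 0)/0.000366211 = 3888.8789; round gives code 3889.
Code 3889 maps back to 0 + 3889×0.000366211 V = 1.4241943 V.
V_in − V_rec = -4.43359e-05 V = -44.34 µV.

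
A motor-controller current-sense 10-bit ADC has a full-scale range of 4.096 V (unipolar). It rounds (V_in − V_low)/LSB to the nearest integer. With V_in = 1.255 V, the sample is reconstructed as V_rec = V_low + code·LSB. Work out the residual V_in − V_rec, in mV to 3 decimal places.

Step size: 4.096 V ÷ 2^10 = 4.000 mV.
(V_in − V_low)/LSB = (1.255 − 0)/0.004 = 313.7500 → code 314 (round).
V_rec = 0 + 314·0.004 = 1.256 V.
Difference: -0.001 V → -1.000 mV.

-1.000 mV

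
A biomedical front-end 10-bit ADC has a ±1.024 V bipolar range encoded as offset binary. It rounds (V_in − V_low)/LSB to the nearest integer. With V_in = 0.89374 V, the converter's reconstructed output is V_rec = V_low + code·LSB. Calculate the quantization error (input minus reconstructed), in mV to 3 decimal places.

-0.260 mV

LSB = 2.048/2^10 = 2.000 mV.
(V_in − V_low)/LSB = (0.89374 − (−1.024))/0.002 = 958.8700 → code 959 (round).
V_rec = (−1.024) + 959·0.002 = 0.894 V.
V_in − V_rec = -0.00026 V = -0.260 mV.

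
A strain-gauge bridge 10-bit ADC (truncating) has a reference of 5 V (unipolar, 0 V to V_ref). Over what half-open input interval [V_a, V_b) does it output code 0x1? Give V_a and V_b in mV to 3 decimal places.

LSB = 5/2^10 = 4.883 mV.
Code 0x1 = 1 decimal.
V_a = V_low + 1·LSB = 0.00488281 V; V_b = V_low + 2·LSB = 0.00976562 V.

[4.883 mV, 9.766 mV)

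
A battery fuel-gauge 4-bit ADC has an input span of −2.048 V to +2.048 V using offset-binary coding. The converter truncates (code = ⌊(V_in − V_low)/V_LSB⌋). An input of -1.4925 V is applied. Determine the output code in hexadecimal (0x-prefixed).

With 16 levels over 4.096 V, one step is 256.000 mV.
(V_in − V_low)/LSB = (-1.4925 − (−2.048)) / 0.256 = 2.170.
Floor → code 2.
In hexadecimal (0x-prefixed): 0x2.

code 0x2 (decimal 2)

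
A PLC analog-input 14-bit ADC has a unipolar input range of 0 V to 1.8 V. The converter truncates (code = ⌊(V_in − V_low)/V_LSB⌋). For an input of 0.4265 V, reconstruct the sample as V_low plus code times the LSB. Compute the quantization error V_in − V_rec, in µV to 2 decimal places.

LSB = 1.8/2^14 = 109.86 µV.
Scaled input = 3882.0978 LSBs, so code = 3882.
Code 3882 maps back to 0 + 3882×0.000109863 V = 0.42648926 V.
Error = 0.4265 − 0.42648926 = 1.07422e-05 V = 10.74 µV.

10.74 µV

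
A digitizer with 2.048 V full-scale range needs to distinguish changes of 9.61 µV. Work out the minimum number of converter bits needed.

18 bits

Number of steps required ≥ 2.048 V / 9.61 µV = 213111.34.
Need 2^N ≥ 213111.34; 2^17 = 131072, 2^18 = 262144.
Minimum N = 18.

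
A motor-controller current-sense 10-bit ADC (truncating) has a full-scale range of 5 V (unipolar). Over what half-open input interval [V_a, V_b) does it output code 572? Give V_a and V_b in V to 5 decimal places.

LSB = 5/2^10 = 4.883 mV.
V_a = V_low + 572·LSB = 2.79297 V; V_b = V_low + 573·LSB = 2.79785 V.

[2.79297 V, 2.79785 V)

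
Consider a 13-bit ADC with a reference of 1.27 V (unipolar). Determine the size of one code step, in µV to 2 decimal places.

Full-scale span = 1.27 V.
LSB = 1.27 / 2^13 = 1.27 / 8192 = 0.000155029 V = 155.03 µV.

155.03 µV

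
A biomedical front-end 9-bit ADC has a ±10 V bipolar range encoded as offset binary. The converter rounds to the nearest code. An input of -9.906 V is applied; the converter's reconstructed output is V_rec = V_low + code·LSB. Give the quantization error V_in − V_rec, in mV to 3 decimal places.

LSB = 20/2^9 = 39.062 mV.
(-9.906 − (−10))/0.0390625 = 2.4064; round gives code 2.
Reconstructed: -9.921875 V.
Error = -9.906 − (−9.921875) = 0.015875 V = 15.875 mV.

15.875 mV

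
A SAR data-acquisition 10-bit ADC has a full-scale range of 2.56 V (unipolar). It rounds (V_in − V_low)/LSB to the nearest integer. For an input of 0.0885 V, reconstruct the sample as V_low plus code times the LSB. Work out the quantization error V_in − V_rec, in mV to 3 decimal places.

Step size: 2.56 V ÷ 2^10 = 2.500 mV.
(0.0885 − 0)/0.0025 = 35.4000; round gives code 35.
V_rec = 0 + 35·0.0025 = 0.0875 V.
Difference: 0.001 V → 1.000 mV.

1.000 mV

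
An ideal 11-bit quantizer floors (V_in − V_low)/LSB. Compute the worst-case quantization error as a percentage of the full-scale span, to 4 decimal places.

Truncating → worst-case error = 1 LSB = V_FS/2^11, so 100/2048 = 0.0488281 % of full scale.

0.0488 %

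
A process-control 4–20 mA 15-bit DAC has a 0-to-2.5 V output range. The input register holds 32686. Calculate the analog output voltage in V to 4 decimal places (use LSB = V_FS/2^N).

LSB = 2.5 V / 2^15 = 76.29 µV.
V_out = 0 + 32686 × 7.62939e-05 V = 2.49374 V.

2.4937 V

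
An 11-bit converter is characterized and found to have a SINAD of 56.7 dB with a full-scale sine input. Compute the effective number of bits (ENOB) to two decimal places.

9.13 bits

ENOB = (SINAD − 1.76) / 6.02 = (56.7 − 1.76)/6.02 = 9.126.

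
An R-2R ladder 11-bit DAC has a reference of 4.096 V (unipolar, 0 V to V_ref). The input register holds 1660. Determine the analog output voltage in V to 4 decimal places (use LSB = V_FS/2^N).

3.3200 V

LSB = 4.096 V / 2^11 = 2.000 mV.
V_out = 0 + 1660 × 0.002 V = 3.32 V.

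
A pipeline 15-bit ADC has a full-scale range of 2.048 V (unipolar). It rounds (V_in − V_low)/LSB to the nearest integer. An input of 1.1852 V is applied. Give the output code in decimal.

code 18963

Full-scale span = 2.048 V; LSB = 2.048/2^15 = 62.50 µV.
Input sits at 18963.200 steps above V_low.
So the output code is 18963.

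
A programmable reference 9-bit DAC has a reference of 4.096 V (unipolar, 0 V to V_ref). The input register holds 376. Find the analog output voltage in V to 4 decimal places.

LSB = 4.096 V / 2^9 = 8.000 mV.
V_out = 0 + 376 × 0.008 V = 3.008 V.

3.0080 V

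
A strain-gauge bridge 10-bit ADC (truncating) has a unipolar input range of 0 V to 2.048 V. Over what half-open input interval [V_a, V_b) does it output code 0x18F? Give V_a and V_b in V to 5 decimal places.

[0.79800 V, 0.80000 V)

LSB = 2.048/2^10 = 2.000 mV.
Code 0x18F = 399 decimal.
V_a = V_low + 399·LSB = 0.798 V; V_b = V_low + 400·LSB = 0.8 V.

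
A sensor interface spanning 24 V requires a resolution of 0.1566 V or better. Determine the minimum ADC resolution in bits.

Number of steps required ≥ 24 V / 0.1566 V = 153.26.
Need 2^N ≥ 153.26; 2^7 = 128, 2^8 = 256.
Minimum N = 8.

8 bits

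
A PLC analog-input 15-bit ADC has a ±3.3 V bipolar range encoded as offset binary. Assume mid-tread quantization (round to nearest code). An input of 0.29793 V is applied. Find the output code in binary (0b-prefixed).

Full-scale span = 6.6 V; LSB = 6.6/2^15 = 201.42 µV.
(0.29793 − (−3.3)) / 0.000201416 = 17863.177 LSBs.
So the output code is 17863.
In binary (0b-prefixed): 0b100010111000111.

code 0b100010111000111 (decimal 17863)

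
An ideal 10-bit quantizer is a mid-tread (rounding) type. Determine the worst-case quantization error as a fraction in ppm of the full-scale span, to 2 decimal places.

Rounding → worst-case error = ½ LSB = V_FS/2^11, so 1e+06/2048 = 488.281 ppm of full scale.

488.28 ppm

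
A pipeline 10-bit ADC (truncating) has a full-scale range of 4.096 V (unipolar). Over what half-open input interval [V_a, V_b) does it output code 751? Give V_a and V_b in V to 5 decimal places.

LSB = 4.096/2^10 = 4.000 mV.
V_a = V_low + 751·LSB = 3.004 V; V_b = V_low + 752·LSB = 3.008 V.

[3.00400 V, 3.00800 V)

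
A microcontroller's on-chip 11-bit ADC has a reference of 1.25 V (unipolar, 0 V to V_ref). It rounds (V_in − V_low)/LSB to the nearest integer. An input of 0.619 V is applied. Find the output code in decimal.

With 2048 levels over 1.25 V, one step is 0.610 mV.
Input sits at 1014.170 steps above V_low.
Round → code 1014.

code 1014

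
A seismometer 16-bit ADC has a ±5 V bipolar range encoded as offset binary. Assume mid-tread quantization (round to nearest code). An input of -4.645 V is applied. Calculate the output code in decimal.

LSB = 10 V / 65536 = 152.59 µV.
Input sits at 2326.528 steps above V_low.
So the output code is 2327.

code 2327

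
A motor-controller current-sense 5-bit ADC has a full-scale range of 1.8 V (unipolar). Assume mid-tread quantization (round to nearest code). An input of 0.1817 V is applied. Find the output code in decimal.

With 32 levels over 1.8 V, one step is 56.250 mV.
Input sits at 3.230 steps above V_low.
Round → code 3.

code 3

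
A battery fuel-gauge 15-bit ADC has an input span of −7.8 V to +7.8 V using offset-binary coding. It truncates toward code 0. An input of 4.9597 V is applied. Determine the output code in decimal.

code 26801

With 32768 levels over 15.6 V, one step is 476.07 µV.
Input sits at 26801.913 steps above V_low.
So the output code is 26801.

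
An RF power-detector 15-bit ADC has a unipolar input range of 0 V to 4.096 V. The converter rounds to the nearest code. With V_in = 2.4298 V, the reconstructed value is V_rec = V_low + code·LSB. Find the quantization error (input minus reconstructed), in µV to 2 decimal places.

Step size: 4.096 V ÷ 2^15 = 125.00 µV.
(2.4298 − 0)/0.000125 = 19438.4000; round gives code 19438.
Code 19438 maps back to 0 + 19438×0.000125 V = 2.42975 V.
V_in − V_rec = 5e-05 V = 50.00 µV.

50.00 µV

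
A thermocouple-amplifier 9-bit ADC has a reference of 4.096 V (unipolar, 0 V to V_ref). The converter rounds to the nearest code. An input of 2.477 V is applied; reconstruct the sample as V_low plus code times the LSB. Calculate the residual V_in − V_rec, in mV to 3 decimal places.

One LSB is 4.096 V / 512 = 8.000 mV.
(V_in − V_low)/LSB = (2.477 − 0)/0.008 = 309.6250 → code 310 (round).
V_rec = 0 + 310·0.008 = 2.48 V.
V_in − V_rec = -0.003 V = -3.000 mV.

-3.000 mV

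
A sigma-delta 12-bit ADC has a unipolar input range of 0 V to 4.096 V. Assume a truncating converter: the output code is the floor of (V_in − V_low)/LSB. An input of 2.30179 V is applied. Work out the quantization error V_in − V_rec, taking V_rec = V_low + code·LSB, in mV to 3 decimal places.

LSB = 4.096/2^12 = 1.000 mV.
(2.30179 − 0)/0.001 = 2301.7900; ⌊·⌋ gives code 2301.
Reconstructed: 2.301 V.
Error = 2.30179 − 2.301 = 0.00079 V = 0.790 mV.

0.790 mV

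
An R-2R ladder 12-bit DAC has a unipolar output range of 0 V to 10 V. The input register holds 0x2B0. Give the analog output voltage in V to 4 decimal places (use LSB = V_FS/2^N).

1.6797 V

LSB = 10 V / 2^12 = 2.441 mV.
Code 0x2B0 = 688 decimal.
V_out = 0 + 688 × 0.00244141 V = 1.67969 V.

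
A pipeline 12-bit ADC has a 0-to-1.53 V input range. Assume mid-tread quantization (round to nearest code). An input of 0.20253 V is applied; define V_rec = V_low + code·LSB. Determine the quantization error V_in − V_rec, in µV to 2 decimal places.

LSB = 1.53/2^12 = 373.54 µV.
(V_in − V_low)/LSB = (0.20253 − 0)/0.000373535 = 542.1980 → code 542 (round).
V_rec = 0 + 542·0.000373535 = 0.20245605 V.
Error = 0.20253 − 0.20245605 = 7.39453e-05 V = 73.95 µV.

73.95 µV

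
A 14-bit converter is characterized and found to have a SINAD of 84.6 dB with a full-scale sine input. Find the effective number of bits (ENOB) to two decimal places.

ENOB = (SINAD − 1.76) / 6.02 = (84.6 − 1.76)/6.02 = 13.761.

13.76 bits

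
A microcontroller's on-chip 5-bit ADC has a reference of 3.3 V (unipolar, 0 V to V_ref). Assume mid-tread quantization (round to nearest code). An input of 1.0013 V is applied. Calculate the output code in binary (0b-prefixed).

LSB = 3.3 V / 32 = 103.125 mV.
(1.0013 − 0) / 0.103125 = 9.710 LSBs.
So the output code is 10.
In binary (0b-prefixed): 0b1010.

code 0b1010 (decimal 10)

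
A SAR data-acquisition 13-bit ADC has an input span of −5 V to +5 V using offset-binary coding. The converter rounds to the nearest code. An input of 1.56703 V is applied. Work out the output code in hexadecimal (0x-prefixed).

LSB = 10 V / 8192 = 1.221 mV.
(V_in − V_low)/LSB = (1.56703 − (−5)) / 0.0012207 = 5379.711.
Round → code 5380.
In hexadecimal (0x-prefixed): 0x1504.

code 0x1504 (decimal 5380)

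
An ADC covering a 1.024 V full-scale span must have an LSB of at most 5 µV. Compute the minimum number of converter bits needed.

18 bits

Number of steps required ≥ 1.024 V / 5 µV = 204800.00.
Need 2^N ≥ 204800.00; 2^17 = 131072, 2^18 = 262144.
Minimum N = 18.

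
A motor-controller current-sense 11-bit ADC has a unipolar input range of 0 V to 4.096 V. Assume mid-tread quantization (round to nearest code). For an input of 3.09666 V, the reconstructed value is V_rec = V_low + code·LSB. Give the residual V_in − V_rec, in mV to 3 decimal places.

0.660 mV

Step size: 4.096 V ÷ 2^11 = 2.000 mV.
(3.09666 − 0)/0.002 = 1548.3300; round gives code 1548.
Code 1548 maps back to 0 + 1548×0.002 V = 3.096 V.
Difference: 0.00066 V → 0.660 mV.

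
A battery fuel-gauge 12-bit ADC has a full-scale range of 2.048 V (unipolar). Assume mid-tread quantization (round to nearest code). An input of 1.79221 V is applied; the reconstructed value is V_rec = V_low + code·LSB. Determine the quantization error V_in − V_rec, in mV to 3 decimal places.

One LSB is 2.048 V / 4096 = 0.500 mV.
(1.79221 − 0)/0.0005 = 3584.4200; round gives code 3584.
Reconstructed: 1.792 V.
Error = 1.79221 − 1.792 = 0.00021 V = 0.210 mV.

0.210 mV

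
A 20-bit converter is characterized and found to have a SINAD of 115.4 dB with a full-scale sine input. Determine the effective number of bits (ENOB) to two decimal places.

ENOB = (SINAD − 1.76) / 6.02 = (115.4 − 1.76)/6.02 = 18.877.

18.88 bits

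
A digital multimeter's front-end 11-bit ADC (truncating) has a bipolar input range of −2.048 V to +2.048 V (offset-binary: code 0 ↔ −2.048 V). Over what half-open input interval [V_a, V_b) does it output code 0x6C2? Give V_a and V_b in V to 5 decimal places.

[1.41200 V, 1.41400 V)

LSB = 4.096/2^11 = 2.000 mV.
Code 0x6C2 = 1730 decimal.
V_a = V_low + 1730·LSB = 1.412 V; V_b = V_low + 1731·LSB = 1.414 V.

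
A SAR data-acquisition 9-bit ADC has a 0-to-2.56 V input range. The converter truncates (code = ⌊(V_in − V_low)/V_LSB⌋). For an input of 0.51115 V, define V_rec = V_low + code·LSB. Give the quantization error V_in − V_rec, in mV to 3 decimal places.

1.150 mV

Step size: 2.56 V ÷ 2^9 = 5.000 mV.
(0.51115 − 0)/0.005 = 102.2300; ⌊·⌋ gives code 102.
Code 102 maps back to 0 + 102×0.005 V = 0.51 V.
V_in − V_rec = 0.00115 V = 1.150 mV.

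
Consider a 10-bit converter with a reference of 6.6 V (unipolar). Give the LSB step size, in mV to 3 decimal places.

Full-scale span = 6.6 V.
LSB = 6.6 / 2^10 = 6.6 / 1024 = 0.00644531 V = 6.445 mV.

6.445 mV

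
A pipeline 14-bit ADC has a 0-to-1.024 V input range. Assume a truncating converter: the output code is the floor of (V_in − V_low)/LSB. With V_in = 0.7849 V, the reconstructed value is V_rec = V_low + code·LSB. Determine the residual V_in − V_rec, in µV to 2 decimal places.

Step size: 1.024 V ÷ 2^14 = 62.50 µV.
(0.7849 − 0)/6.25e-05 = 12558.4000; ⌊·⌋ gives code 12558.
Reconstructed: 0.784875 V.
Error = 0.7849 − 0.784875 = 2.5e-05 V = 25.00 µV.

25.00 µV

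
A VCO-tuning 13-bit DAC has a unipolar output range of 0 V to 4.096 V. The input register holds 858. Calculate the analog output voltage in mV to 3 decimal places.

429.000 mV

LSB = 4.096 V / 2^13 = 0.500 mV.
V_out = 0 + 858 × 0.0005 V = 0.429 V.
= 429.000 mV.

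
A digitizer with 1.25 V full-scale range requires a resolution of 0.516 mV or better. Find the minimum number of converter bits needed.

12 bits

Number of steps required ≥ 1.25 V / 0.516 mV = 2422.48.
Need 2^N ≥ 2422.48; 2^11 = 2048, 2^12 = 4096.
Minimum N = 12.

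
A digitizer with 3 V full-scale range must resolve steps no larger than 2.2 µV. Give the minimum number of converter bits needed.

Number of steps required ≥ 3 V / 2.2 µV = 1363636.36.
Need 2^N ≥ 1363636.36; 2^20 = 1048576, 2^21 = 2097152.
Minimum N = 21.

21 bits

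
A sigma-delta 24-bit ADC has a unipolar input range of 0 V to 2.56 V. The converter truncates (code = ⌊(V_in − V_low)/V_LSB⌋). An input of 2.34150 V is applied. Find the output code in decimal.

code 15345254

With 16777216 levels over 2.56 V, one step is 0.15 µV.
Input sits at 15345254.400 steps above V_low.
So the output code is 15345254.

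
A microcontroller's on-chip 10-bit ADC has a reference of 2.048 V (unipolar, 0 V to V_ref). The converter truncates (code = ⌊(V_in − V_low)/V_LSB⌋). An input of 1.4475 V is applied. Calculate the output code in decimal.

code 723

LSB = 2.048 V / 1024 = 2.000 mV.
(V_in − V_low)/LSB = (1.4475 − 0) / 0.002 = 723.750.
So the output code is 723.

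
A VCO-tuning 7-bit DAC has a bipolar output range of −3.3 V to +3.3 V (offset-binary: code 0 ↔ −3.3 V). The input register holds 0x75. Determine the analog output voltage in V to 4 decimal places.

2.7328 V

LSB = 6.6 V / 2^7 = 51.562 mV.
Code 0x75 = 117 decimal.
V_out = (−3.3) + 117 × 0.0515625 V = 2.73281 V.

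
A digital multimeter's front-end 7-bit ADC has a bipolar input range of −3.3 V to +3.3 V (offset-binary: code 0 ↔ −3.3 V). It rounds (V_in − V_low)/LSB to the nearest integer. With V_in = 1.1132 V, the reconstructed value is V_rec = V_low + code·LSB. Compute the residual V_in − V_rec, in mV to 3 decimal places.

-21.175 mV

LSB = 6.6/2^7 = 51.562 mV.
Scaled input = 85.5893 LSBs, so code = 86.
Code 86 maps back to (−3.3) + 86×0.0515625 V = 1.134375 V.
Error = 1.1132 − 1.134375 = -0.021175 V = -21.175 mV.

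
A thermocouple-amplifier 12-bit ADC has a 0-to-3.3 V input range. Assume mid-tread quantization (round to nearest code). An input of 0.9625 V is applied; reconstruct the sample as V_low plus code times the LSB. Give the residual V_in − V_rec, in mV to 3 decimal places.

-0.269 mV

Step size: 3.3 V ÷ 2^12 = 0.806 mV.
(V_in − V_low)/LSB = (0.9625 − 0)/0.000805664 = 1194.6667 → code 1195 (round).
V_rec = 0 + 1195·0.000805664 = 0.96276855 V.
Difference: -0.000268555 V → -0.269 mV.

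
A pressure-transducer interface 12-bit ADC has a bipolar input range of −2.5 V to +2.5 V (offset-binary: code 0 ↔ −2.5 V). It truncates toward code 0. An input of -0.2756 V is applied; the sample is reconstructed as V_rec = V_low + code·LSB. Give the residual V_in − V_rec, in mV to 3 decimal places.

One LSB is 5 V / 4096 = 1.221 mV.
(V_in − V_low)/LSB = (-0.2756 − (−2.5))/0.0012207 = 1822.2285 → code 1822 (floor).
V_rec = (−2.5) + 1822·0.0012207 = -0.27587891 V.
Error = -0.2756 − (−0.27587891) = 0.000278906 V = 0.279 mV.

0.279 mV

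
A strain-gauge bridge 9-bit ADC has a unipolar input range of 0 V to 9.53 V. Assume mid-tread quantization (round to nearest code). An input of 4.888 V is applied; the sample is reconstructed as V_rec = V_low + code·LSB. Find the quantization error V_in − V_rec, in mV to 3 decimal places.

-7.293 mV

Step size: 9.53 V ÷ 2^9 = 18.613 mV.
Scaled input = 262.6082 LSBs, so code = 263.
Code 263 maps back to 0 + 263×0.0186133 V = 4.895293 V.
Error = 4.888 − 4.895293 = -0.00729297 V = -7.293 mV.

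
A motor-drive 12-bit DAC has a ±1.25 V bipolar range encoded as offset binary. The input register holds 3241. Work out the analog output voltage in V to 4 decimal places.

LSB = 2.5 V / 2^12 = 0.610 mV.
V_out = (−1.25) + 3241 × 0.000610352 V = 0.728149 V.

0.7281 V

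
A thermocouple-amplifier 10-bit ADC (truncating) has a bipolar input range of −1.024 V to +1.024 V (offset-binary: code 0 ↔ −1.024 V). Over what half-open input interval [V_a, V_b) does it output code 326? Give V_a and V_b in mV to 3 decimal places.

LSB = 2.048/2^10 = 2.000 mV.
V_a = V_low + 326·LSB = -0.372 V; V_b = V_low + 327·LSB = -0.37 V.

[-372.000 mV, -370.000 mV)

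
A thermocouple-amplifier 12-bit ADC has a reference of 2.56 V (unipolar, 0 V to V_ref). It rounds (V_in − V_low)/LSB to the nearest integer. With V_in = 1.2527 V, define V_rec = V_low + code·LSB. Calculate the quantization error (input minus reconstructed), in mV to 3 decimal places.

LSB = 2.56/2^12 = 0.625 mV.
(V_in − V_low)/LSB = (1.2527 − 0)/0.000625 = 2004.3200 → code 2004 (round).
V_rec = 0 + 2004·0.000625 = 1.2525 V.
Difference: 0.0002 V → 0.200 mV.

0.200 mV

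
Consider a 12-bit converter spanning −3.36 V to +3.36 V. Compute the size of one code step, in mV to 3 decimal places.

Full-scale span = 6.72 V.
LSB = 6.72 / 2^12 = 6.72 / 4096 = 0.00164062 V = 1.641 mV.

1.641 mV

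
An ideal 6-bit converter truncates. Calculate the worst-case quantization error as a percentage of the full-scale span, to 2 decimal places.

1.56 %

Truncating → worst-case error = 1 LSB = V_FS/2^6, so 100/64 = 1.5625 % of full scale.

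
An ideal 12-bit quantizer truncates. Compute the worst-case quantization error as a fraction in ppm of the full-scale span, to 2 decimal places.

Truncating → worst-case error = 1 LSB = V_FS/2^12, so 1e+06/4096 = 244.141 ppm of full scale.

244.14 ppm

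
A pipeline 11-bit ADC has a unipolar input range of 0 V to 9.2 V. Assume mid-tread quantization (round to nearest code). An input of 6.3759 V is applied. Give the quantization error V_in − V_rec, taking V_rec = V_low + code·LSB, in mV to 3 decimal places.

1.486 mV

Step size: 9.2 V ÷ 2^11 = 4.492 mV.
(6.3759 − 0)/0.00449219 = 1419.3308; round gives code 1419.
V_rec = 0 + 1419·0.00449219 = 6.3744141 V.
Difference: 0.00148594 V → 1.486 mV.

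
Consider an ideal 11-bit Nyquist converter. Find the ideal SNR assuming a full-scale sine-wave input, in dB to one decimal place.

SNR ≈ 6.02·N + 1.76 dB = 6.02·11 + 1.76 = 67.98 dB.

68.0 dB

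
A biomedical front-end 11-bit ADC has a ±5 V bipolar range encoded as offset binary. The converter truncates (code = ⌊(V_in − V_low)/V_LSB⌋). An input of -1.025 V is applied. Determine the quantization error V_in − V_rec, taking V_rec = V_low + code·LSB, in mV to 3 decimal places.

0.391 mV

One LSB is 10 V / 2048 = 4.883 mV.
Scaled input = 814.0800 LSBs, so code = 814.
Code 814 maps back to (−5) + 814×0.00488281 V = -1.0253906 V.
V_in − V_rec = 0.000390625 V = 0.391 mV.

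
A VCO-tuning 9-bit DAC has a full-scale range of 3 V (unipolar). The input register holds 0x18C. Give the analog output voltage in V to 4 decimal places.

LSB = 3 V / 2^9 = 5.859 mV.
Code 0x18C = 396 decimal.
V_out = 0 + 396 × 0.00585938 V = 2.32031 V.

2.3203 V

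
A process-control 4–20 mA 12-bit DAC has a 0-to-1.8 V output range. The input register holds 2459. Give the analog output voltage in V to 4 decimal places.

1.0806 V

LSB = 1.8 V / 2^12 = 439.45 µV.
V_out = 0 + 2459 × 0.000439453 V = 1.08062 V.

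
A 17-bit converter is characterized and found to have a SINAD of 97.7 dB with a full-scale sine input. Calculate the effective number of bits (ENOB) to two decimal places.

15.94 bits

ENOB = (SINAD − 1.76) / 6.02 = (97.7 − 1.76)/6.02 = 15.937.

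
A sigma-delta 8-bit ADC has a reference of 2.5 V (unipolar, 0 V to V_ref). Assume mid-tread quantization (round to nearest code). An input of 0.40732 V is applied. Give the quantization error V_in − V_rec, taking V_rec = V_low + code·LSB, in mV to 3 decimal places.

-2.836 mV

LSB = 2.5/2^8 = 9.766 mV.
(0.40732 − 0)/0.00976562 = 41.7096; round gives code 42.
Code 42 maps back to 0 + 42×0.00976562 V = 0.41015625 V.
V_in − V_rec = -0.00283625 V = -2.836 mV.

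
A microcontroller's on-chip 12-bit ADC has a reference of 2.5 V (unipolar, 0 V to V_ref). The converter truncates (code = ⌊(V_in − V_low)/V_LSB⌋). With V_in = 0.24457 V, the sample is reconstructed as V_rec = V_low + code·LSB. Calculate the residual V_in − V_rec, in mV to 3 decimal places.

0.429 mV

Step size: 2.5 V ÷ 2^12 = 0.610 mV.
Scaled input = 400.7035 LSBs, so code = 400.
Code 400 maps back to 0 + 400×0.000610352 V = 0.24414062 V.
Difference: 0.000429375 V → 0.429 mV.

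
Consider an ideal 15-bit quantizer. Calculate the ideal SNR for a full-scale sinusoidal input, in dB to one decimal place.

SNR ≈ 6.02·N + 1.76 dB = 6.02·15 + 1.76 = 92.06 dB.

92.1 dB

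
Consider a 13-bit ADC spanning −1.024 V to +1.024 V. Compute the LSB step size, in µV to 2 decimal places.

250.00 µV

Full-scale span = 2.048 V.
LSB = 2.048 / 2^13 = 2.048 / 8192 = 0.00025 V = 250.00 µV.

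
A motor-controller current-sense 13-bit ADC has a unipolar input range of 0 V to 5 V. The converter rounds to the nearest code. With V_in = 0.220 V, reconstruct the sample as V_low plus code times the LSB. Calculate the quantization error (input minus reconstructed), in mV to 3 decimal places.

0.273 mV

One LSB is 5 V / 8192 = 0.610 mV.
(0.220 − 0)/0.000610352 = 360.4480; round gives code 360.
Reconstructed: 0.21972656 V.
V_in − V_rec = 0.000273438 V = 0.273 mV.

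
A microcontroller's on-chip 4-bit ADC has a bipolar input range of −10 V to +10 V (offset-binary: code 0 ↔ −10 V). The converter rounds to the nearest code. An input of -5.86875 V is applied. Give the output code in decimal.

With 16 levels over 20 V, one step is 1.2500 V.
Input sits at 3.305 steps above V_low.
So the output code is 3.

code 3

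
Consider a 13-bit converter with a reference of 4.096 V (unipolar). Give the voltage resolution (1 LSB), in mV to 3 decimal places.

0.500 mV

Full-scale span = 4.096 V.
LSB = 4.096 / 2^13 = 4.096 / 8192 = 0.0005 V = 0.500 mV.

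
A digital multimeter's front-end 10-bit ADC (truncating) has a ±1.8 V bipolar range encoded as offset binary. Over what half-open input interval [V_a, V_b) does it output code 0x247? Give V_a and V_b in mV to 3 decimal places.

LSB = 3.6/2^10 = 3.516 mV.
Code 0x247 = 583 decimal.
V_a = V_low + 583·LSB = 0.249609 V; V_b = V_low + 584·LSB = 0.253125 V.

[249.609 mV, 253.125 mV)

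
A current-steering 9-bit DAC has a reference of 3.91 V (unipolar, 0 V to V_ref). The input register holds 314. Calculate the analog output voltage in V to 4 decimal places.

2.3979 V

LSB = 3.91 V / 2^9 = 7.637 mV.
V_out = 0 + 314 × 0.00763672 V = 2.39793 V.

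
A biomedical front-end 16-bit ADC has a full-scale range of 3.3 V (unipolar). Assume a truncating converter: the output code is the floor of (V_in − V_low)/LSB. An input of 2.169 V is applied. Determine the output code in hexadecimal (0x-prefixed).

code 0xA843 (decimal 43075)

Full-scale span = 3.3 V; LSB = 3.3/2^16 = 50.35 µV.
Input sits at 43075.025 steps above V_low.
⌊·⌋(43075.025) = 43075.
In hexadecimal (0x-prefixed): 0xA843.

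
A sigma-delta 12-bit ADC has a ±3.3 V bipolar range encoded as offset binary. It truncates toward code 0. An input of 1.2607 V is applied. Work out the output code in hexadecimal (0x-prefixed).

code 0xB0E (decimal 2830)

LSB = 6.6 V / 4096 = 1.611 mV.
Input sits at 2830.398 steps above V_low.
Floor → code 2830.
In hexadecimal (0x-prefixed): 0xB0E.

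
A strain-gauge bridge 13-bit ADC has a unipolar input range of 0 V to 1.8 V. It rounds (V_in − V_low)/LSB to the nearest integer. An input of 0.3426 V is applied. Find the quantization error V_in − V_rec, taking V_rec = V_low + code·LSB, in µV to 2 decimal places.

46.29 µV

Step size: 1.8 V ÷ 2^13 = 219.73 µV.
(0.3426 − 0)/0.000219727 = 1559.2107; round gives code 1559.
Code 1559 maps back to 0 + 1559×0.000219727 V = 0.34255371 V.
Difference: 4.62891e-05 V → 46.29 µV.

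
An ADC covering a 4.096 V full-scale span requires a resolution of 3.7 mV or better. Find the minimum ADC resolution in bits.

Number of steps required ≥ 4.096 V / 3.7 mV = 1107.03.
Need 2^N ≥ 1107.03; 2^10 = 1024, 2^11 = 2048.
Minimum N = 11.

11 bits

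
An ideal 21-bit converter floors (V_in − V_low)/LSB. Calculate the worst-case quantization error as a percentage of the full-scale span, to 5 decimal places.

0.00005 %

Truncating → worst-case error = 1 LSB = V_FS/2^21, so 100/2097152 = 4.76837e-05 % of full scale.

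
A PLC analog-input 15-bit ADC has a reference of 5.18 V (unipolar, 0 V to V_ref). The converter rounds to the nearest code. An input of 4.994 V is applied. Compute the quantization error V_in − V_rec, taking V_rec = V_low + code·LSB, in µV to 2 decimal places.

61.40 µV

One LSB is 5.18 V / 32768 = 158.08 µV.
(4.994 − 0)/0.000158081 = 31591.3884; round gives code 31591.
Code 31591 maps back to 0 + 31591×0.000158081 V = 4.9939386 V.
Error = 4.994 − 4.9939386 = 6.14014e-05 V = 61.40 µV.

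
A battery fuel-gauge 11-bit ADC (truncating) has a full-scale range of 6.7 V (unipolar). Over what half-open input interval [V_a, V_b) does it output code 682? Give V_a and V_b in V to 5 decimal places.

[2.23115 V, 2.23442 V)

LSB = 6.7/2^11 = 3.271 mV.
V_a = V_low + 682·LSB = 2.23115 V; V_b = V_low + 683·LSB = 2.23442 V.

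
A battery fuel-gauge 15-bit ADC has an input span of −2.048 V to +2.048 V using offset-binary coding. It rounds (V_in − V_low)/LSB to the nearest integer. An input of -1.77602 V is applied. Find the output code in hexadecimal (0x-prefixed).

code 0x880 (decimal 2176)

With 32768 levels over 4.096 V, one step is 125.00 µV.
Input sits at 2175.840 steps above V_low.
So the output code is 2176.
In hexadecimal (0x-prefixed): 0x880.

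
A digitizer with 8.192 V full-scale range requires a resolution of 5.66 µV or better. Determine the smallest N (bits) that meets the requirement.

Number of steps required ≥ 8.192 V / 5.66 µV = 1447349.82.
Need 2^N ≥ 1447349.82; 2^20 = 1048576, 2^21 = 2097152.
Minimum N = 21.

21 bits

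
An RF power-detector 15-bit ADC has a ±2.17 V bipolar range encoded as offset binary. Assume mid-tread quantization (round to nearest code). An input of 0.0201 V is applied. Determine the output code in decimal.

Full-scale span = 4.34 V; LSB = 4.34/2^15 = 132.45 µV.
(V_in − V_low)/LSB = (0.0201 − (−2.17)) / 0.000132446 = 16535.760.
So the output code is 16536.

code 16536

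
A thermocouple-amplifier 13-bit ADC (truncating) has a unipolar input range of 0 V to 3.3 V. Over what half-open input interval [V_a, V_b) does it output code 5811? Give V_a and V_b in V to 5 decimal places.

LSB = 3.3/2^13 = 402.83 µV.
V_a = V_low + 5811·LSB = 2.34086 V; V_b = V_low + 5812·LSB = 2.34126 V.

[2.34086 V, 2.34126 V)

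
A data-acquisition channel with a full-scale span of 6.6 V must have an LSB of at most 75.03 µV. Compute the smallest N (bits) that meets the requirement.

17 bits

Number of steps required ≥ 6.6 V / 75.03 µV = 87964.81.
Need 2^N ≥ 87964.81; 2^16 = 65536, 2^17 = 131072.
Minimum N = 17.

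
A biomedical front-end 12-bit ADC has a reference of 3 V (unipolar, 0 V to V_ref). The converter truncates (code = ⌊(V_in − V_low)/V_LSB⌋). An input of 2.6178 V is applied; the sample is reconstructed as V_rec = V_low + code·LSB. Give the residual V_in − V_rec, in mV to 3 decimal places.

LSB = 3/2^12 = 0.732 mV.
(V_in − V_low)/LSB = (2.6178 − 0)/0.000732422 = 3574.1696 → code 3574 (floor).
Code 3574 maps back to 0 + 3574×0.000732422 V = 2.6176758 V.
Error = 2.6178 − 2.6176758 = 0.000124219 V = 0.124 mV.

0.124 mV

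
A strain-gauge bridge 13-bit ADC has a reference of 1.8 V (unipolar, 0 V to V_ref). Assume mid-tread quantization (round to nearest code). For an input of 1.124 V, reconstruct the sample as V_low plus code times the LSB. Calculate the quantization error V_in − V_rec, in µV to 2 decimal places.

Step size: 1.8 V ÷ 2^13 = 219.73 µV.
(1.124 − 0)/0.000219727 = 5115.4489; round gives code 5115.
V_rec = 0 + 5115·0.000219727 = 1.1239014 V.
V_in − V_rec = 9.86328e-05 V = 98.63 µV.

98.63 µV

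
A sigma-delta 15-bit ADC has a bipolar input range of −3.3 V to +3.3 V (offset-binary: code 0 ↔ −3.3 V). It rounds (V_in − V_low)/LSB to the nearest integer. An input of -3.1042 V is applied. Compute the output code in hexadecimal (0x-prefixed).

LSB = 6.6 V / 32768 = 201.42 µV.
Input sits at 972.117 steps above V_low.
Round → code 972.
In hexadecimal (0x-prefixed): 0x3CC.

code 0x3CC (decimal 972)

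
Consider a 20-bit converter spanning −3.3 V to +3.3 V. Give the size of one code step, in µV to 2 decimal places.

Full-scale span = 6.6 V.
LSB = 6.6 / 2^20 = 6.6 / 1048576 = 6.29425e-06 V = 6.29 µV.

6.29 µV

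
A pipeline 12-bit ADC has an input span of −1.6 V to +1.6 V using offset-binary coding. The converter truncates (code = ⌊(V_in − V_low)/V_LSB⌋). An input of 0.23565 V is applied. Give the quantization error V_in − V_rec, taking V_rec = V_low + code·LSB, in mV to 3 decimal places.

Step size: 3.2 V ÷ 2^12 = 0.781 mV.
(V_in − V_low)/LSB = (0.23565 − (−1.6))/0.00078125 = 2349.6320 → code 2349 (floor).
Code 2349 maps back to (−1.6) + 2349×0.00078125 V = 0.23515625 V.
V_in − V_rec = 0.00049375 V = 0.494 mV.

0.494 mV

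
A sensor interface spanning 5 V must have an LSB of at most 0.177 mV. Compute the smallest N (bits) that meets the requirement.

15 bits

Number of steps required ≥ 5 V / 0.177 mV = 28248.59.
Need 2^N ≥ 28248.59; 2^14 = 16384, 2^15 = 32768.
Minimum N = 15.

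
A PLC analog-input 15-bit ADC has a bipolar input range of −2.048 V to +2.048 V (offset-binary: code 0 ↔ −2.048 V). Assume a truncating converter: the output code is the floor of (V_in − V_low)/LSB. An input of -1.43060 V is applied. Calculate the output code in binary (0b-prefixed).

code 0b1001101001011 (decimal 4939)

LSB = 4.096 V / 32768 = 125.00 µV.
(V_in − V_low)/LSB = (-1.43060 − (−2.048)) / 0.000125 = 4939.200.
So the output code is 4939.
In binary (0b-prefixed): 0b1001101001011.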